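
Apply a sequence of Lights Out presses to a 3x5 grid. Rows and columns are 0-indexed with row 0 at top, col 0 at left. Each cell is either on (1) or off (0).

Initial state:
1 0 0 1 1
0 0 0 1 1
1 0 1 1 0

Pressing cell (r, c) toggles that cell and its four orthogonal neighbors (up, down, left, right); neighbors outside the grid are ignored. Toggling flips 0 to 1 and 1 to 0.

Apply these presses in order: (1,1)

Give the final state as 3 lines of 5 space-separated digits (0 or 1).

Answer: 1 1 0 1 1
1 1 1 1 1
1 1 1 1 0

Derivation:
After press 1 at (1,1):
1 1 0 1 1
1 1 1 1 1
1 1 1 1 0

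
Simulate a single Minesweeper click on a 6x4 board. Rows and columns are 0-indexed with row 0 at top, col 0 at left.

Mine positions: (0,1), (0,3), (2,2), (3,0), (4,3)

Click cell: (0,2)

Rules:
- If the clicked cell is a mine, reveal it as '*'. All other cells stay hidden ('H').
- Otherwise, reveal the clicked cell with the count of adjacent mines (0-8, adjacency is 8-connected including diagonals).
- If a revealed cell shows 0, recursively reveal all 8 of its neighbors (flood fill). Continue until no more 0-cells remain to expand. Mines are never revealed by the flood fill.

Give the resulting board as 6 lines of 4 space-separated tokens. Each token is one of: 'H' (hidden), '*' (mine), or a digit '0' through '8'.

H H 2 H
H H H H
H H H H
H H H H
H H H H
H H H H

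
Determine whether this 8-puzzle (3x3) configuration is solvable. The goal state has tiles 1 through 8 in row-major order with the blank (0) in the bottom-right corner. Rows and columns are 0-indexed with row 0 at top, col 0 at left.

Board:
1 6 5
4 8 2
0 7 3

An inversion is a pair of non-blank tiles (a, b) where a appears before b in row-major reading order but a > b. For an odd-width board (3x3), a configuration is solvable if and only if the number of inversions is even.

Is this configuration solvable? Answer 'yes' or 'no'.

Inversions (pairs i<j in row-major order where tile[i] > tile[j] > 0): 13
13 is odd, so the puzzle is not solvable.

Answer: no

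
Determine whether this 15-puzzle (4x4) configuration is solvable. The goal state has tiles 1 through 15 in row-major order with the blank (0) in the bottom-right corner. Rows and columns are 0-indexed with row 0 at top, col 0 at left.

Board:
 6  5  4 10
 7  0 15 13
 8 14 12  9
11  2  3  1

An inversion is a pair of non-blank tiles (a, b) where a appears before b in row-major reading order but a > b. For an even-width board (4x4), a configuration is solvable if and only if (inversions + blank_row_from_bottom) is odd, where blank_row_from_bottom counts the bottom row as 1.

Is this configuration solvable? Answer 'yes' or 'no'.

Answer: no

Derivation:
Inversions: 59
Blank is in row 1 (0-indexed from top), which is row 3 counting from the bottom (bottom = 1).
59 + 3 = 62, which is even, so the puzzle is not solvable.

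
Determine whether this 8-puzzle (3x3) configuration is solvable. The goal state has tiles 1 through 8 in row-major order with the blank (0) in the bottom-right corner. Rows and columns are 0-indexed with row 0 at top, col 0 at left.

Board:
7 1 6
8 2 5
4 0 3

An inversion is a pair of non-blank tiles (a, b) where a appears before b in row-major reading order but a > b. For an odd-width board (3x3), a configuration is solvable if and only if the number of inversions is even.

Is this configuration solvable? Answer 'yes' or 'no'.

Inversions (pairs i<j in row-major order where tile[i] > tile[j] > 0): 17
17 is odd, so the puzzle is not solvable.

Answer: no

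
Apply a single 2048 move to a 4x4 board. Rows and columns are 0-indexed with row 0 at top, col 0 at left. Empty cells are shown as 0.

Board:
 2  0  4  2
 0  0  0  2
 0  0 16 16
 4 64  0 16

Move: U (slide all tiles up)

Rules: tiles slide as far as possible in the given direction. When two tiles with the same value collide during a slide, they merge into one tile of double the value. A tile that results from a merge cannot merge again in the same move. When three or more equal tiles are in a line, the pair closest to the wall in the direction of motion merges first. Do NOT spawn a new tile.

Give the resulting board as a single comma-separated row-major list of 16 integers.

Slide up:
col 0: [2, 0, 0, 4] -> [2, 4, 0, 0]
col 1: [0, 0, 0, 64] -> [64, 0, 0, 0]
col 2: [4, 0, 16, 0] -> [4, 16, 0, 0]
col 3: [2, 2, 16, 16] -> [4, 32, 0, 0]

Answer: 2, 64, 4, 4, 4, 0, 16, 32, 0, 0, 0, 0, 0, 0, 0, 0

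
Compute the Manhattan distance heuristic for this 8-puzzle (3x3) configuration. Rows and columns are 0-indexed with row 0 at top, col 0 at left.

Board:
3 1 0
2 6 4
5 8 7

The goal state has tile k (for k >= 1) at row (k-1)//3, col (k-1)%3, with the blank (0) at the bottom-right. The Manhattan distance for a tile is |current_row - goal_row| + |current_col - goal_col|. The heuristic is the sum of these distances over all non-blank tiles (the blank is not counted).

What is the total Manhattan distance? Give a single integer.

Answer: 12

Derivation:
Tile 3: (0,0)->(0,2) = 2
Tile 1: (0,1)->(0,0) = 1
Tile 2: (1,0)->(0,1) = 2
Tile 6: (1,1)->(1,2) = 1
Tile 4: (1,2)->(1,0) = 2
Tile 5: (2,0)->(1,1) = 2
Tile 8: (2,1)->(2,1) = 0
Tile 7: (2,2)->(2,0) = 2
Sum: 2 + 1 + 2 + 1 + 2 + 2 + 0 + 2 = 12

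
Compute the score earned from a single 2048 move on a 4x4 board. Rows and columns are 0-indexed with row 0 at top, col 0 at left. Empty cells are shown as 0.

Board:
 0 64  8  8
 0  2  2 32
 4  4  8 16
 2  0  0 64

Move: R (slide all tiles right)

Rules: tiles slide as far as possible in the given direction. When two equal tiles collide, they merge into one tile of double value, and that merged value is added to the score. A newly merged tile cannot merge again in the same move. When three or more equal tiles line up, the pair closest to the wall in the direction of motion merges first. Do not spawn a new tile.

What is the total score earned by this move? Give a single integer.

Answer: 28

Derivation:
Slide right:
row 0: [0, 64, 8, 8] -> [0, 0, 64, 16]  score +16 (running 16)
row 1: [0, 2, 2, 32] -> [0, 0, 4, 32]  score +4 (running 20)
row 2: [4, 4, 8, 16] -> [0, 8, 8, 16]  score +8 (running 28)
row 3: [2, 0, 0, 64] -> [0, 0, 2, 64]  score +0 (running 28)
Board after move:
 0  0 64 16
 0  0  4 32
 0  8  8 16
 0  0  2 64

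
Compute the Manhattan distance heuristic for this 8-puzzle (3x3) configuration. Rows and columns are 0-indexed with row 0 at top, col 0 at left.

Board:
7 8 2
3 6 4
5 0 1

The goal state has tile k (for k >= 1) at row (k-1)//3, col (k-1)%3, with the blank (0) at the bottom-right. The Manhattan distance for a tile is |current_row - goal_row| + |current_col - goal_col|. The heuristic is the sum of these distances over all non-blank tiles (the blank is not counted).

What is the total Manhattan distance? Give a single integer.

Answer: 17

Derivation:
Tile 7: at (0,0), goal (2,0), distance |0-2|+|0-0| = 2
Tile 8: at (0,1), goal (2,1), distance |0-2|+|1-1| = 2
Tile 2: at (0,2), goal (0,1), distance |0-0|+|2-1| = 1
Tile 3: at (1,0), goal (0,2), distance |1-0|+|0-2| = 3
Tile 6: at (1,1), goal (1,2), distance |1-1|+|1-2| = 1
Tile 4: at (1,2), goal (1,0), distance |1-1|+|2-0| = 2
Tile 5: at (2,0), goal (1,1), distance |2-1|+|0-1| = 2
Tile 1: at (2,2), goal (0,0), distance |2-0|+|2-0| = 4
Sum: 2 + 2 + 1 + 3 + 1 + 2 + 2 + 4 = 17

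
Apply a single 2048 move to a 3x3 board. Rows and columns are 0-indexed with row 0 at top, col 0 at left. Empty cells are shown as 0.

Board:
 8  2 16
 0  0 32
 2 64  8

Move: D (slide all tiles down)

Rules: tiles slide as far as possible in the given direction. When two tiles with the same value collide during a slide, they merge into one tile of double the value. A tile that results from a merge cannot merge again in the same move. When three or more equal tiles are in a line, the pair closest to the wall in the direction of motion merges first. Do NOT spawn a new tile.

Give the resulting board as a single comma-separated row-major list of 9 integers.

Answer: 0, 0, 16, 8, 2, 32, 2, 64, 8

Derivation:
Slide down:
col 0: [8, 0, 2] -> [0, 8, 2]
col 1: [2, 0, 64] -> [0, 2, 64]
col 2: [16, 32, 8] -> [16, 32, 8]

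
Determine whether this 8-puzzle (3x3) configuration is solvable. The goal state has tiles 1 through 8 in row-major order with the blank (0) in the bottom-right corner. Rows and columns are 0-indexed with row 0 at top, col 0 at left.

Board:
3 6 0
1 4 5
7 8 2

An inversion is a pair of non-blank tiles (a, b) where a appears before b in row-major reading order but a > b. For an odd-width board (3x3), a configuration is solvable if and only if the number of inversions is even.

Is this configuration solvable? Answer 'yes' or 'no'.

Answer: yes

Derivation:
Inversions (pairs i<j in row-major order where tile[i] > tile[j] > 0): 10
10 is even, so the puzzle is solvable.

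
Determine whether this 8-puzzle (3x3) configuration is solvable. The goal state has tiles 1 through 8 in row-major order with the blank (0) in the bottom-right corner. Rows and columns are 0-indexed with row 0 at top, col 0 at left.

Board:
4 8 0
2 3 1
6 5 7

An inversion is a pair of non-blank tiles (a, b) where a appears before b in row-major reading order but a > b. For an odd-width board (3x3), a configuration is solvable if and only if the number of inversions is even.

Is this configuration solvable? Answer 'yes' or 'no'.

Inversions (pairs i<j in row-major order where tile[i] > tile[j] > 0): 12
12 is even, so the puzzle is solvable.

Answer: yes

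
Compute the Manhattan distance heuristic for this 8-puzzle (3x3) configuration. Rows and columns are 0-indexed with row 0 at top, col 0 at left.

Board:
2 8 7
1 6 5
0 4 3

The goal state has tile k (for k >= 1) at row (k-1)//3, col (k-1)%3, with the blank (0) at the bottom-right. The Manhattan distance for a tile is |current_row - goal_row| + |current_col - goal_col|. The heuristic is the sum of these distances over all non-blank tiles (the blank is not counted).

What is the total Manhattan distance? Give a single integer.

Tile 2: (0,0)->(0,1) = 1
Tile 8: (0,1)->(2,1) = 2
Tile 7: (0,2)->(2,0) = 4
Tile 1: (1,0)->(0,0) = 1
Tile 6: (1,1)->(1,2) = 1
Tile 5: (1,2)->(1,1) = 1
Tile 4: (2,1)->(1,0) = 2
Tile 3: (2,2)->(0,2) = 2
Sum: 1 + 2 + 4 + 1 + 1 + 1 + 2 + 2 = 14

Answer: 14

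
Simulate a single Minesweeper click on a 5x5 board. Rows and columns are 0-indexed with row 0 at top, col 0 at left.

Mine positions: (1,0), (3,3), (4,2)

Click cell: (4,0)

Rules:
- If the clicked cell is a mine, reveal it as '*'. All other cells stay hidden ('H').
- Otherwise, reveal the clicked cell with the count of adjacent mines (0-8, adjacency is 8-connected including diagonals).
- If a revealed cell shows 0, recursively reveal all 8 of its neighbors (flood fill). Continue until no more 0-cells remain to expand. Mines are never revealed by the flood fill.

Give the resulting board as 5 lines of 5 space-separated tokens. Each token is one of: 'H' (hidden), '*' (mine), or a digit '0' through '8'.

H H H H H
H H H H H
1 1 H H H
0 1 H H H
0 1 H H H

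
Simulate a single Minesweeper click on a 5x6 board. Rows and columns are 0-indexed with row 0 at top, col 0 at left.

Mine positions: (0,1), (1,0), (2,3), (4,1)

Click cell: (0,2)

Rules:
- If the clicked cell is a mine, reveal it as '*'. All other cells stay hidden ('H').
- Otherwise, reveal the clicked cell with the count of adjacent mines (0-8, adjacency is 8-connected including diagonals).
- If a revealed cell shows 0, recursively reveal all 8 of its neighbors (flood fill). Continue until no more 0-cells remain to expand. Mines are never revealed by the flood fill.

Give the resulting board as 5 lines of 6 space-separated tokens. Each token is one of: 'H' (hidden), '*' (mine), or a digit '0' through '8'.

H H 1 H H H
H H H H H H
H H H H H H
H H H H H H
H H H H H H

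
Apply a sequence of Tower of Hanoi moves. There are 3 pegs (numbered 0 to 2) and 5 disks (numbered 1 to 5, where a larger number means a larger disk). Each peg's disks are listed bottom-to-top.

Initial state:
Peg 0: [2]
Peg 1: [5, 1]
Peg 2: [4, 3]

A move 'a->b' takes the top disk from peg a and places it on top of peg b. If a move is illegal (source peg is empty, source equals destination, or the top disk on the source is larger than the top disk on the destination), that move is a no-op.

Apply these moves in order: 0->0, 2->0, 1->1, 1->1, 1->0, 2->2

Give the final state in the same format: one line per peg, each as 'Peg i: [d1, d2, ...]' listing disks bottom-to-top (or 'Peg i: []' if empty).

Answer: Peg 0: [2, 1]
Peg 1: [5]
Peg 2: [4, 3]

Derivation:
After move 1 (0->0):
Peg 0: [2]
Peg 1: [5, 1]
Peg 2: [4, 3]

After move 2 (2->0):
Peg 0: [2]
Peg 1: [5, 1]
Peg 2: [4, 3]

After move 3 (1->1):
Peg 0: [2]
Peg 1: [5, 1]
Peg 2: [4, 3]

After move 4 (1->1):
Peg 0: [2]
Peg 1: [5, 1]
Peg 2: [4, 3]

After move 5 (1->0):
Peg 0: [2, 1]
Peg 1: [5]
Peg 2: [4, 3]

After move 6 (2->2):
Peg 0: [2, 1]
Peg 1: [5]
Peg 2: [4, 3]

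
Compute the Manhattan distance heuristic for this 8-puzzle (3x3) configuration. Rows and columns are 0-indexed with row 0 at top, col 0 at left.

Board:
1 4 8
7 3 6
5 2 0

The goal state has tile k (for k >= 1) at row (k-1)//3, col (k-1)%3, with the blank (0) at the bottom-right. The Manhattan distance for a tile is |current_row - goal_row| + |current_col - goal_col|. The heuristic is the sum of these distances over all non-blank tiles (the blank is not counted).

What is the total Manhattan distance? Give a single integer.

Answer: 12

Derivation:
Tile 1: at (0,0), goal (0,0), distance |0-0|+|0-0| = 0
Tile 4: at (0,1), goal (1,0), distance |0-1|+|1-0| = 2
Tile 8: at (0,2), goal (2,1), distance |0-2|+|2-1| = 3
Tile 7: at (1,0), goal (2,0), distance |1-2|+|0-0| = 1
Tile 3: at (1,1), goal (0,2), distance |1-0|+|1-2| = 2
Tile 6: at (1,2), goal (1,2), distance |1-1|+|2-2| = 0
Tile 5: at (2,0), goal (1,1), distance |2-1|+|0-1| = 2
Tile 2: at (2,1), goal (0,1), distance |2-0|+|1-1| = 2
Sum: 0 + 2 + 3 + 1 + 2 + 0 + 2 + 2 = 12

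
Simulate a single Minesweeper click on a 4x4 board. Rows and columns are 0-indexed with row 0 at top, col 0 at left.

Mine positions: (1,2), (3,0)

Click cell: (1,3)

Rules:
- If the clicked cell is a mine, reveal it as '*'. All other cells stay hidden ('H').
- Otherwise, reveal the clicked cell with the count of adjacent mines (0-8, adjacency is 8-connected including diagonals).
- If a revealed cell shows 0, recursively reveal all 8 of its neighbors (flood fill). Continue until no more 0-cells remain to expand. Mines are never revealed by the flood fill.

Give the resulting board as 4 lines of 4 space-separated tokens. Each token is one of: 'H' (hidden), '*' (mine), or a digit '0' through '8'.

H H H H
H H H 1
H H H H
H H H H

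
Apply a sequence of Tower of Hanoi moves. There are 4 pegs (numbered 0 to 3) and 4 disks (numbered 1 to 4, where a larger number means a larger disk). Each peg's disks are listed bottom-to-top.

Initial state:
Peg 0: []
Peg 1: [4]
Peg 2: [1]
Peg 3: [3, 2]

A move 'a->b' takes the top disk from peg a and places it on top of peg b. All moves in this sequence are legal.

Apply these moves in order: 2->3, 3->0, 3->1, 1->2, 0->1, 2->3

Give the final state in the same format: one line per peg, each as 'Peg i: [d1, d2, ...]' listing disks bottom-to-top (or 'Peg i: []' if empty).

Answer: Peg 0: []
Peg 1: [4, 1]
Peg 2: []
Peg 3: [3, 2]

Derivation:
After move 1 (2->3):
Peg 0: []
Peg 1: [4]
Peg 2: []
Peg 3: [3, 2, 1]

After move 2 (3->0):
Peg 0: [1]
Peg 1: [4]
Peg 2: []
Peg 3: [3, 2]

After move 3 (3->1):
Peg 0: [1]
Peg 1: [4, 2]
Peg 2: []
Peg 3: [3]

After move 4 (1->2):
Peg 0: [1]
Peg 1: [4]
Peg 2: [2]
Peg 3: [3]

After move 5 (0->1):
Peg 0: []
Peg 1: [4, 1]
Peg 2: [2]
Peg 3: [3]

After move 6 (2->3):
Peg 0: []
Peg 1: [4, 1]
Peg 2: []
Peg 3: [3, 2]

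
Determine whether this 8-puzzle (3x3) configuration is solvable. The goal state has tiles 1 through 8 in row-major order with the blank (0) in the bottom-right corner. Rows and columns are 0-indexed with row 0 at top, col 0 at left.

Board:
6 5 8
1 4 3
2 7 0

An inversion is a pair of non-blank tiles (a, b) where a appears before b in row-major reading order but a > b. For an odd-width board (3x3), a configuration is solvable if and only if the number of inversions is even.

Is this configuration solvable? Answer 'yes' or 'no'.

Answer: no

Derivation:
Inversions (pairs i<j in row-major order where tile[i] > tile[j] > 0): 17
17 is odd, so the puzzle is not solvable.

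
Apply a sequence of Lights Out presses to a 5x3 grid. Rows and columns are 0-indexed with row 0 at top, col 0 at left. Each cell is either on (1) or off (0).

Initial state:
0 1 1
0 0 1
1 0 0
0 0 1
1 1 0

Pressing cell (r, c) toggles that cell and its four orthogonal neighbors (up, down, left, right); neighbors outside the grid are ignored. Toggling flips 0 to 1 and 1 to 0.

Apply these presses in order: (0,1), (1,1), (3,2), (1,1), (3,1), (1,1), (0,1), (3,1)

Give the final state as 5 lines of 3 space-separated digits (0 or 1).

Answer: 0 0 1
1 1 0
1 1 1
0 1 0
1 1 1

Derivation:
After press 1 at (0,1):
1 0 0
0 1 1
1 0 0
0 0 1
1 1 0

After press 2 at (1,1):
1 1 0
1 0 0
1 1 0
0 0 1
1 1 0

After press 3 at (3,2):
1 1 0
1 0 0
1 1 1
0 1 0
1 1 1

After press 4 at (1,1):
1 0 0
0 1 1
1 0 1
0 1 0
1 1 1

After press 5 at (3,1):
1 0 0
0 1 1
1 1 1
1 0 1
1 0 1

After press 6 at (1,1):
1 1 0
1 0 0
1 0 1
1 0 1
1 0 1

After press 7 at (0,1):
0 0 1
1 1 0
1 0 1
1 0 1
1 0 1

After press 8 at (3,1):
0 0 1
1 1 0
1 1 1
0 1 0
1 1 1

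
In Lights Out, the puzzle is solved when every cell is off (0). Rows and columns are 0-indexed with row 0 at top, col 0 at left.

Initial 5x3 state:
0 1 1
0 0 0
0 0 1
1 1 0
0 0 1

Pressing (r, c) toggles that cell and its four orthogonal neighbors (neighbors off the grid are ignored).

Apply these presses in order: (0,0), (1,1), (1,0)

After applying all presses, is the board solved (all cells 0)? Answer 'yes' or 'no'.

After press 1 at (0,0):
1 0 1
1 0 0
0 0 1
1 1 0
0 0 1

After press 2 at (1,1):
1 1 1
0 1 1
0 1 1
1 1 0
0 0 1

After press 3 at (1,0):
0 1 1
1 0 1
1 1 1
1 1 0
0 0 1

Lights still on: 10

Answer: no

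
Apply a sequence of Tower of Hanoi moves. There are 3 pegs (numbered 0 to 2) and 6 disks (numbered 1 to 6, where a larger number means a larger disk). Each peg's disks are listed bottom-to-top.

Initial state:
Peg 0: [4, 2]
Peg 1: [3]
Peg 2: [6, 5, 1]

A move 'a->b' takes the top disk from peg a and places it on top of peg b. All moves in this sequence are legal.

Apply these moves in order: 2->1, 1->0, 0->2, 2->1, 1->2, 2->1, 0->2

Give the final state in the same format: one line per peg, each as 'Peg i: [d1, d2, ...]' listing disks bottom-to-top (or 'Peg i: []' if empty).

After move 1 (2->1):
Peg 0: [4, 2]
Peg 1: [3, 1]
Peg 2: [6, 5]

After move 2 (1->0):
Peg 0: [4, 2, 1]
Peg 1: [3]
Peg 2: [6, 5]

After move 3 (0->2):
Peg 0: [4, 2]
Peg 1: [3]
Peg 2: [6, 5, 1]

After move 4 (2->1):
Peg 0: [4, 2]
Peg 1: [3, 1]
Peg 2: [6, 5]

After move 5 (1->2):
Peg 0: [4, 2]
Peg 1: [3]
Peg 2: [6, 5, 1]

After move 6 (2->1):
Peg 0: [4, 2]
Peg 1: [3, 1]
Peg 2: [6, 5]

After move 7 (0->2):
Peg 0: [4]
Peg 1: [3, 1]
Peg 2: [6, 5, 2]

Answer: Peg 0: [4]
Peg 1: [3, 1]
Peg 2: [6, 5, 2]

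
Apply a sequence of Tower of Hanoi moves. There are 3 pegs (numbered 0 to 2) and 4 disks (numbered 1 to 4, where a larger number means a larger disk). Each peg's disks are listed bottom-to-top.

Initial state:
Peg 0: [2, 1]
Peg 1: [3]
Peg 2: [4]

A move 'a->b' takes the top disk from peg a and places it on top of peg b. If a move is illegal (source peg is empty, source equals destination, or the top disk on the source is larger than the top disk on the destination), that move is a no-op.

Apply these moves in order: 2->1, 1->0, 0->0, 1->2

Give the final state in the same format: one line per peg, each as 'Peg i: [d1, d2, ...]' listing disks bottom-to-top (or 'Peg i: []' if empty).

Answer: Peg 0: [2, 1]
Peg 1: []
Peg 2: [4, 3]

Derivation:
After move 1 (2->1):
Peg 0: [2, 1]
Peg 1: [3]
Peg 2: [4]

After move 2 (1->0):
Peg 0: [2, 1]
Peg 1: [3]
Peg 2: [4]

After move 3 (0->0):
Peg 0: [2, 1]
Peg 1: [3]
Peg 2: [4]

After move 4 (1->2):
Peg 0: [2, 1]
Peg 1: []
Peg 2: [4, 3]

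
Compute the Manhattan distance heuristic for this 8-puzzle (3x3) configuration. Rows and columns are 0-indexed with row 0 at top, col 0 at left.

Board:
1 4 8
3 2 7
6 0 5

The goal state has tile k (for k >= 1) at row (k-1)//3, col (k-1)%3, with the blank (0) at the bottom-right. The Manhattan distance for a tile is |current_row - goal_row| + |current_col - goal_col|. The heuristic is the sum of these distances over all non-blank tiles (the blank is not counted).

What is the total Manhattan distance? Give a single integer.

Answer: 17

Derivation:
Tile 1: (0,0)->(0,0) = 0
Tile 4: (0,1)->(1,0) = 2
Tile 8: (0,2)->(2,1) = 3
Tile 3: (1,0)->(0,2) = 3
Tile 2: (1,1)->(0,1) = 1
Tile 7: (1,2)->(2,0) = 3
Tile 6: (2,0)->(1,2) = 3
Tile 5: (2,2)->(1,1) = 2
Sum: 0 + 2 + 3 + 3 + 1 + 3 + 3 + 2 = 17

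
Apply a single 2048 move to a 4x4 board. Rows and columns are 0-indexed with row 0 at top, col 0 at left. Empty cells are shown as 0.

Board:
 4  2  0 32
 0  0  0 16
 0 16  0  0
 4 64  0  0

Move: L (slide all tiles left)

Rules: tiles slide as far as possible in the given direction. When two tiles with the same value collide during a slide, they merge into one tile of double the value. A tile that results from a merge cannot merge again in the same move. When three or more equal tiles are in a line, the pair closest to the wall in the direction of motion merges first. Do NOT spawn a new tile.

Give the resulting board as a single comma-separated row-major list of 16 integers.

Answer: 4, 2, 32, 0, 16, 0, 0, 0, 16, 0, 0, 0, 4, 64, 0, 0

Derivation:
Slide left:
row 0: [4, 2, 0, 32] -> [4, 2, 32, 0]
row 1: [0, 0, 0, 16] -> [16, 0, 0, 0]
row 2: [0, 16, 0, 0] -> [16, 0, 0, 0]
row 3: [4, 64, 0, 0] -> [4, 64, 0, 0]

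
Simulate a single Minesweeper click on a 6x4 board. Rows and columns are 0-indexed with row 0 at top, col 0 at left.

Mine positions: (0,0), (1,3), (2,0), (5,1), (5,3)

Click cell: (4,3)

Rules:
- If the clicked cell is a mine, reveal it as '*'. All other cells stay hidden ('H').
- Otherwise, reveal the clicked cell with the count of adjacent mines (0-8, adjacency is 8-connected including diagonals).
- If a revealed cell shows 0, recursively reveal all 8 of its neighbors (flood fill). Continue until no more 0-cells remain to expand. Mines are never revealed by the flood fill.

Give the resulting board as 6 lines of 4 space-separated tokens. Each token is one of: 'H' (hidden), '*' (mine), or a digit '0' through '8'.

H H H H
H H H H
H H H H
H H H H
H H H 1
H H H H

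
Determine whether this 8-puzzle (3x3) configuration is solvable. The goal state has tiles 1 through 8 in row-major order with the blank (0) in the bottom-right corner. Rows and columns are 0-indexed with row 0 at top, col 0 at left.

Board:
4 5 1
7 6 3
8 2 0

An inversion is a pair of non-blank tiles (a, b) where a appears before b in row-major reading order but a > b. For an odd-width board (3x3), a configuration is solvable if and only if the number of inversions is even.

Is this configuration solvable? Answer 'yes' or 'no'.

Inversions (pairs i<j in row-major order where tile[i] > tile[j] > 0): 13
13 is odd, so the puzzle is not solvable.

Answer: no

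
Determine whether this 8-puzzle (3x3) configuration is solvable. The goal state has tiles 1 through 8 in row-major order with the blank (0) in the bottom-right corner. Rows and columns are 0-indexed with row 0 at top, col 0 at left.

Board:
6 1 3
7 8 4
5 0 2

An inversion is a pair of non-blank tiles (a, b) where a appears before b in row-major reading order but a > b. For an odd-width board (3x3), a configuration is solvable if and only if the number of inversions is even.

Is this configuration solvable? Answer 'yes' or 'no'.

Inversions (pairs i<j in row-major order where tile[i] > tile[j] > 0): 14
14 is even, so the puzzle is solvable.

Answer: yes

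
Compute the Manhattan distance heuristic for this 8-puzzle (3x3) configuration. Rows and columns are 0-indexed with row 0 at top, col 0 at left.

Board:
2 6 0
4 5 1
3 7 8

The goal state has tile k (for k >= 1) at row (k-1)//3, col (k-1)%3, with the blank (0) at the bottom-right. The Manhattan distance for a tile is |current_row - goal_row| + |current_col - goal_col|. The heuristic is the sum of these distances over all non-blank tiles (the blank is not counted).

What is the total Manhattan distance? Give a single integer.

Tile 2: (0,0)->(0,1) = 1
Tile 6: (0,1)->(1,2) = 2
Tile 4: (1,0)->(1,0) = 0
Tile 5: (1,1)->(1,1) = 0
Tile 1: (1,2)->(0,0) = 3
Tile 3: (2,0)->(0,2) = 4
Tile 7: (2,1)->(2,0) = 1
Tile 8: (2,2)->(2,1) = 1
Sum: 1 + 2 + 0 + 0 + 3 + 4 + 1 + 1 = 12

Answer: 12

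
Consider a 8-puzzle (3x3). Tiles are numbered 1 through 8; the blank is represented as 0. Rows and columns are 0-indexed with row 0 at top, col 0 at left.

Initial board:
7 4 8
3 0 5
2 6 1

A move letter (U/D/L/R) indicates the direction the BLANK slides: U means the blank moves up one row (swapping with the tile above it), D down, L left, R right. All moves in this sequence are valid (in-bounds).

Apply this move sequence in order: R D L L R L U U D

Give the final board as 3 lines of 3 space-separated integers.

Answer: 7 4 8
0 5 1
3 2 6

Derivation:
After move 1 (R):
7 4 8
3 5 0
2 6 1

After move 2 (D):
7 4 8
3 5 1
2 6 0

After move 3 (L):
7 4 8
3 5 1
2 0 6

After move 4 (L):
7 4 8
3 5 1
0 2 6

After move 5 (R):
7 4 8
3 5 1
2 0 6

After move 6 (L):
7 4 8
3 5 1
0 2 6

After move 7 (U):
7 4 8
0 5 1
3 2 6

After move 8 (U):
0 4 8
7 5 1
3 2 6

After move 9 (D):
7 4 8
0 5 1
3 2 6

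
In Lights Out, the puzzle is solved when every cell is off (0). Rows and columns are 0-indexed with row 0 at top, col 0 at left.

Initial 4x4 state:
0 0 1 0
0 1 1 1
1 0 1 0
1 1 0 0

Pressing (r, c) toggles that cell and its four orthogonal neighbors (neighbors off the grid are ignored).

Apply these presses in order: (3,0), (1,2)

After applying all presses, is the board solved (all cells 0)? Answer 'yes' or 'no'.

Answer: yes

Derivation:
After press 1 at (3,0):
0 0 1 0
0 1 1 1
0 0 1 0
0 0 0 0

After press 2 at (1,2):
0 0 0 0
0 0 0 0
0 0 0 0
0 0 0 0

Lights still on: 0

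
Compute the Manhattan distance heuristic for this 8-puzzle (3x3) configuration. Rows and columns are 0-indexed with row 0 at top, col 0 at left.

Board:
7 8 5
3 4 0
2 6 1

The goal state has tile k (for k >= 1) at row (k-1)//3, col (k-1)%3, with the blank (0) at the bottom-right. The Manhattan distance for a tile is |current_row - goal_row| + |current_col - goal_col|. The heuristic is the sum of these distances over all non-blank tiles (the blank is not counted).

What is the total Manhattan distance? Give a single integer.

Tile 7: at (0,0), goal (2,0), distance |0-2|+|0-0| = 2
Tile 8: at (0,1), goal (2,1), distance |0-2|+|1-1| = 2
Tile 5: at (0,2), goal (1,1), distance |0-1|+|2-1| = 2
Tile 3: at (1,0), goal (0,2), distance |1-0|+|0-2| = 3
Tile 4: at (1,1), goal (1,0), distance |1-1|+|1-0| = 1
Tile 2: at (2,0), goal (0,1), distance |2-0|+|0-1| = 3
Tile 6: at (2,1), goal (1,2), distance |2-1|+|1-2| = 2
Tile 1: at (2,2), goal (0,0), distance |2-0|+|2-0| = 4
Sum: 2 + 2 + 2 + 3 + 1 + 3 + 2 + 4 = 19

Answer: 19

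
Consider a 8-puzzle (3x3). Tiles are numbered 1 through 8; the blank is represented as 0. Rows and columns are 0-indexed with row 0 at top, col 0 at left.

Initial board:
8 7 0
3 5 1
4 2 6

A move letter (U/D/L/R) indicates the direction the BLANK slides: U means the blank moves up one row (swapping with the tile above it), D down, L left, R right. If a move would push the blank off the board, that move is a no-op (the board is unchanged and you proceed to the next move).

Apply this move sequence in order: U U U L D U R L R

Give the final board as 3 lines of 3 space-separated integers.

After move 1 (U):
8 7 0
3 5 1
4 2 6

After move 2 (U):
8 7 0
3 5 1
4 2 6

After move 3 (U):
8 7 0
3 5 1
4 2 6

After move 4 (L):
8 0 7
3 5 1
4 2 6

After move 5 (D):
8 5 7
3 0 1
4 2 6

After move 6 (U):
8 0 7
3 5 1
4 2 6

After move 7 (R):
8 7 0
3 5 1
4 2 6

After move 8 (L):
8 0 7
3 5 1
4 2 6

After move 9 (R):
8 7 0
3 5 1
4 2 6

Answer: 8 7 0
3 5 1
4 2 6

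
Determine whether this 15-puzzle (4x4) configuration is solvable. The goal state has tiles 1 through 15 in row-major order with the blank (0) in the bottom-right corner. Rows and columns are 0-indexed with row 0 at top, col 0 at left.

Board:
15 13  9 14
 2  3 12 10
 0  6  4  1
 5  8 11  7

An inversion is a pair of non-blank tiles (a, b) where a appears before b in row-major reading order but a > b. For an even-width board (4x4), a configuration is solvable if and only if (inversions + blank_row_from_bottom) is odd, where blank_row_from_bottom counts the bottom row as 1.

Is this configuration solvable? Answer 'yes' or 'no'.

Answer: yes

Derivation:
Inversions: 67
Blank is in row 2 (0-indexed from top), which is row 2 counting from the bottom (bottom = 1).
67 + 2 = 69, which is odd, so the puzzle is solvable.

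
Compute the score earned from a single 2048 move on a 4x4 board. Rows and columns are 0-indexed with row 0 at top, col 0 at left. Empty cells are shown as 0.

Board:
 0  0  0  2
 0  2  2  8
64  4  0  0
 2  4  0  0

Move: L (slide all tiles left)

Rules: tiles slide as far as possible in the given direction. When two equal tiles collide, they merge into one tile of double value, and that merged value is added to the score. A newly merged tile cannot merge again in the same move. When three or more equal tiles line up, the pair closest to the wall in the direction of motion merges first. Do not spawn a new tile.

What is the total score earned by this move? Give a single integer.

Answer: 4

Derivation:
Slide left:
row 0: [0, 0, 0, 2] -> [2, 0, 0, 0]  score +0 (running 0)
row 1: [0, 2, 2, 8] -> [4, 8, 0, 0]  score +4 (running 4)
row 2: [64, 4, 0, 0] -> [64, 4, 0, 0]  score +0 (running 4)
row 3: [2, 4, 0, 0] -> [2, 4, 0, 0]  score +0 (running 4)
Board after move:
 2  0  0  0
 4  8  0  0
64  4  0  0
 2  4  0  0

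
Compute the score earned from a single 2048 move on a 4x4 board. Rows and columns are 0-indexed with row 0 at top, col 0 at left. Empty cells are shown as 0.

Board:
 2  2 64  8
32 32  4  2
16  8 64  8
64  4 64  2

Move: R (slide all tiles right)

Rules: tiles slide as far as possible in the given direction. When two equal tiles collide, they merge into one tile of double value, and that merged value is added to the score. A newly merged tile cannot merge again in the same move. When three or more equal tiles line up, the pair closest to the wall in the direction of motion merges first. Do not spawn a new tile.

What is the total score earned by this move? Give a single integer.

Slide right:
row 0: [2, 2, 64, 8] -> [0, 4, 64, 8]  score +4 (running 4)
row 1: [32, 32, 4, 2] -> [0, 64, 4, 2]  score +64 (running 68)
row 2: [16, 8, 64, 8] -> [16, 8, 64, 8]  score +0 (running 68)
row 3: [64, 4, 64, 2] -> [64, 4, 64, 2]  score +0 (running 68)
Board after move:
 0  4 64  8
 0 64  4  2
16  8 64  8
64  4 64  2

Answer: 68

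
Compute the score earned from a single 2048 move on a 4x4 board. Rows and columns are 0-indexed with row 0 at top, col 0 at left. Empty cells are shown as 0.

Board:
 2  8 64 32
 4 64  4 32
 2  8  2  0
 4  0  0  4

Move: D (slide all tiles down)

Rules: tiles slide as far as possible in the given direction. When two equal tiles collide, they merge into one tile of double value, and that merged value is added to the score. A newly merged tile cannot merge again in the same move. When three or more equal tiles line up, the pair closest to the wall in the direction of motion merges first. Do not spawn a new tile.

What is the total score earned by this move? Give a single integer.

Answer: 64

Derivation:
Slide down:
col 0: [2, 4, 2, 4] -> [2, 4, 2, 4]  score +0 (running 0)
col 1: [8, 64, 8, 0] -> [0, 8, 64, 8]  score +0 (running 0)
col 2: [64, 4, 2, 0] -> [0, 64, 4, 2]  score +0 (running 0)
col 3: [32, 32, 0, 4] -> [0, 0, 64, 4]  score +64 (running 64)
Board after move:
 2  0  0  0
 4  8 64  0
 2 64  4 64
 4  8  2  4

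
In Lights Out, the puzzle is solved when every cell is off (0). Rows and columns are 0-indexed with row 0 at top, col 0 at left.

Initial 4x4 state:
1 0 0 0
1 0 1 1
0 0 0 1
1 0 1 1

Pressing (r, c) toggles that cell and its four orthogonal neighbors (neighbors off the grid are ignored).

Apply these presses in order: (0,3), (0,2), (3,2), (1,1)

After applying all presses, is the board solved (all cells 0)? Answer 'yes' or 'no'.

Answer: no

Derivation:
After press 1 at (0,3):
1 0 1 1
1 0 1 0
0 0 0 1
1 0 1 1

After press 2 at (0,2):
1 1 0 0
1 0 0 0
0 0 0 1
1 0 1 1

After press 3 at (3,2):
1 1 0 0
1 0 0 0
0 0 1 1
1 1 0 0

After press 4 at (1,1):
1 0 0 0
0 1 1 0
0 1 1 1
1 1 0 0

Lights still on: 8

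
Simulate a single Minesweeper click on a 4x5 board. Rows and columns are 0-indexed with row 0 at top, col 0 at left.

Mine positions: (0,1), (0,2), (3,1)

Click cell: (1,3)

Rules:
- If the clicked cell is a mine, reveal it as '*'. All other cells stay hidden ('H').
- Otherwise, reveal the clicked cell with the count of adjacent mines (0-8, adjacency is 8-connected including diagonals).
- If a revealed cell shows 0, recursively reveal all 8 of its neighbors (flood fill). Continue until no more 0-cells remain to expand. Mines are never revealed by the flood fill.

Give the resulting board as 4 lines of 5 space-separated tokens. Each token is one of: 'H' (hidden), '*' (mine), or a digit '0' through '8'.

H H H H H
H H H 1 H
H H H H H
H H H H H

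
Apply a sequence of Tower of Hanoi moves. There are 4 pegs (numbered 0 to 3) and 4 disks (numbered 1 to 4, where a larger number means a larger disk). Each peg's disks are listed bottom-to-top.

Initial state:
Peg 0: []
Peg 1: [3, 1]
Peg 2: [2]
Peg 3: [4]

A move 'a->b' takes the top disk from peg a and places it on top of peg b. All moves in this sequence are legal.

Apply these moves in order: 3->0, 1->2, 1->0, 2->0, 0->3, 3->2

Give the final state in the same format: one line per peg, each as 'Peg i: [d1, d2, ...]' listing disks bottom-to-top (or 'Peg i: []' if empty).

After move 1 (3->0):
Peg 0: [4]
Peg 1: [3, 1]
Peg 2: [2]
Peg 3: []

After move 2 (1->2):
Peg 0: [4]
Peg 1: [3]
Peg 2: [2, 1]
Peg 3: []

After move 3 (1->0):
Peg 0: [4, 3]
Peg 1: []
Peg 2: [2, 1]
Peg 3: []

After move 4 (2->0):
Peg 0: [4, 3, 1]
Peg 1: []
Peg 2: [2]
Peg 3: []

After move 5 (0->3):
Peg 0: [4, 3]
Peg 1: []
Peg 2: [2]
Peg 3: [1]

After move 6 (3->2):
Peg 0: [4, 3]
Peg 1: []
Peg 2: [2, 1]
Peg 3: []

Answer: Peg 0: [4, 3]
Peg 1: []
Peg 2: [2, 1]
Peg 3: []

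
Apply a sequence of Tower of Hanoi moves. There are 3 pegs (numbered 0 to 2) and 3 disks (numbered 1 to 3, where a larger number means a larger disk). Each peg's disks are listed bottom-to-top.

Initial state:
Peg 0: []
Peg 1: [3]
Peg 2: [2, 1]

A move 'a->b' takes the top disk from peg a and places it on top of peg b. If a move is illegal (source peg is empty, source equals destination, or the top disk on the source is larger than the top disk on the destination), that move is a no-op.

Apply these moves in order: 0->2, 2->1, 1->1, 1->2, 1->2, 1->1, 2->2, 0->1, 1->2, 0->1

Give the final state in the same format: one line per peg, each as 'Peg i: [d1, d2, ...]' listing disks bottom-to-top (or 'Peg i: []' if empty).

After move 1 (0->2):
Peg 0: []
Peg 1: [3]
Peg 2: [2, 1]

After move 2 (2->1):
Peg 0: []
Peg 1: [3, 1]
Peg 2: [2]

After move 3 (1->1):
Peg 0: []
Peg 1: [3, 1]
Peg 2: [2]

After move 4 (1->2):
Peg 0: []
Peg 1: [3]
Peg 2: [2, 1]

After move 5 (1->2):
Peg 0: []
Peg 1: [3]
Peg 2: [2, 1]

After move 6 (1->1):
Peg 0: []
Peg 1: [3]
Peg 2: [2, 1]

After move 7 (2->2):
Peg 0: []
Peg 1: [3]
Peg 2: [2, 1]

After move 8 (0->1):
Peg 0: []
Peg 1: [3]
Peg 2: [2, 1]

After move 9 (1->2):
Peg 0: []
Peg 1: [3]
Peg 2: [2, 1]

After move 10 (0->1):
Peg 0: []
Peg 1: [3]
Peg 2: [2, 1]

Answer: Peg 0: []
Peg 1: [3]
Peg 2: [2, 1]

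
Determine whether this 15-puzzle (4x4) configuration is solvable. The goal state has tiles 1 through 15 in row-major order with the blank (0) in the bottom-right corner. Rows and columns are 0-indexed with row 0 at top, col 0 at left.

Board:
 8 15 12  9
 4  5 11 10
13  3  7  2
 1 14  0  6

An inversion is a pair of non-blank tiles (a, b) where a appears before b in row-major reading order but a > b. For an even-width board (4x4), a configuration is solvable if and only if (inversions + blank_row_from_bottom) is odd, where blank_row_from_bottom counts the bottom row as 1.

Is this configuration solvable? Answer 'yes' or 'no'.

Inversions: 66
Blank is in row 3 (0-indexed from top), which is row 1 counting from the bottom (bottom = 1).
66 + 1 = 67, which is odd, so the puzzle is solvable.

Answer: yes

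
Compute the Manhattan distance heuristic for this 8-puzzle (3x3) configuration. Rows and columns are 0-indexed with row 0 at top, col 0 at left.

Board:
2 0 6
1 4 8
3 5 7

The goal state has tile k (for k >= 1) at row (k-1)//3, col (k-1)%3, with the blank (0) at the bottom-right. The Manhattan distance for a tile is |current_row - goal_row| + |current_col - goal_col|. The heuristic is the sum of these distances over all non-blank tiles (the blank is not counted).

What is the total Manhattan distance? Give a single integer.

Answer: 13

Derivation:
Tile 2: at (0,0), goal (0,1), distance |0-0|+|0-1| = 1
Tile 6: at (0,2), goal (1,2), distance |0-1|+|2-2| = 1
Tile 1: at (1,0), goal (0,0), distance |1-0|+|0-0| = 1
Tile 4: at (1,1), goal (1,0), distance |1-1|+|1-0| = 1
Tile 8: at (1,2), goal (2,1), distance |1-2|+|2-1| = 2
Tile 3: at (2,0), goal (0,2), distance |2-0|+|0-2| = 4
Tile 5: at (2,1), goal (1,1), distance |2-1|+|1-1| = 1
Tile 7: at (2,2), goal (2,0), distance |2-2|+|2-0| = 2
Sum: 1 + 1 + 1 + 1 + 2 + 4 + 1 + 2 = 13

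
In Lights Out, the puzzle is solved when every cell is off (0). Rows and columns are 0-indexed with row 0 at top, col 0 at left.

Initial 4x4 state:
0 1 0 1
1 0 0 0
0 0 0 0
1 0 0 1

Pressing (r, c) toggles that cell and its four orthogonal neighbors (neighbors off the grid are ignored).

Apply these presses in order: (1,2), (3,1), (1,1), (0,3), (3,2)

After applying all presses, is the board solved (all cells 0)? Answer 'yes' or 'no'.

After press 1 at (1,2):
0 1 1 1
1 1 1 1
0 0 1 0
1 0 0 1

After press 2 at (3,1):
0 1 1 1
1 1 1 1
0 1 1 0
0 1 1 1

After press 3 at (1,1):
0 0 1 1
0 0 0 1
0 0 1 0
0 1 1 1

After press 4 at (0,3):
0 0 0 0
0 0 0 0
0 0 1 0
0 1 1 1

After press 5 at (3,2):
0 0 0 0
0 0 0 0
0 0 0 0
0 0 0 0

Lights still on: 0

Answer: yes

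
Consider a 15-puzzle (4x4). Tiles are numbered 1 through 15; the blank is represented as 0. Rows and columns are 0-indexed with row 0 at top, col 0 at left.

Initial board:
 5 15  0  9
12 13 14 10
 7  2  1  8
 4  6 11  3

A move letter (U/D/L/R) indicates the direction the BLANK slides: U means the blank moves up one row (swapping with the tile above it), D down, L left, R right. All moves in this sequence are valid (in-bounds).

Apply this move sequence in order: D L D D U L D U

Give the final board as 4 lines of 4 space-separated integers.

Answer:  5 15 14  9
12  2 13 10
 0  7  1  8
 4  6 11  3

Derivation:
After move 1 (D):
 5 15 14  9
12 13  0 10
 7  2  1  8
 4  6 11  3

After move 2 (L):
 5 15 14  9
12  0 13 10
 7  2  1  8
 4  6 11  3

After move 3 (D):
 5 15 14  9
12  2 13 10
 7  0  1  8
 4  6 11  3

After move 4 (D):
 5 15 14  9
12  2 13 10
 7  6  1  8
 4  0 11  3

After move 5 (U):
 5 15 14  9
12  2 13 10
 7  0  1  8
 4  6 11  3

After move 6 (L):
 5 15 14  9
12  2 13 10
 0  7  1  8
 4  6 11  3

After move 7 (D):
 5 15 14  9
12  2 13 10
 4  7  1  8
 0  6 11  3

After move 8 (U):
 5 15 14  9
12  2 13 10
 0  7  1  8
 4  6 11  3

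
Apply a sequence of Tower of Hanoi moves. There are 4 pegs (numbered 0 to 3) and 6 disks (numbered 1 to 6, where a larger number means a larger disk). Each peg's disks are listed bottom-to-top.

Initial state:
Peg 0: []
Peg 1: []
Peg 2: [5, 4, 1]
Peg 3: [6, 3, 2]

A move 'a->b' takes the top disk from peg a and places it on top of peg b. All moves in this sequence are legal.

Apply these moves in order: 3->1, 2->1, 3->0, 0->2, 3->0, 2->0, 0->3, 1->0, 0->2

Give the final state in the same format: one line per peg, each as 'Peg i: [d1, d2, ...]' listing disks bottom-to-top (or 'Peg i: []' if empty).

Answer: Peg 0: [6]
Peg 1: [2]
Peg 2: [5, 4, 1]
Peg 3: [3]

Derivation:
After move 1 (3->1):
Peg 0: []
Peg 1: [2]
Peg 2: [5, 4, 1]
Peg 3: [6, 3]

After move 2 (2->1):
Peg 0: []
Peg 1: [2, 1]
Peg 2: [5, 4]
Peg 3: [6, 3]

After move 3 (3->0):
Peg 0: [3]
Peg 1: [2, 1]
Peg 2: [5, 4]
Peg 3: [6]

After move 4 (0->2):
Peg 0: []
Peg 1: [2, 1]
Peg 2: [5, 4, 3]
Peg 3: [6]

After move 5 (3->0):
Peg 0: [6]
Peg 1: [2, 1]
Peg 2: [5, 4, 3]
Peg 3: []

After move 6 (2->0):
Peg 0: [6, 3]
Peg 1: [2, 1]
Peg 2: [5, 4]
Peg 3: []

After move 7 (0->3):
Peg 0: [6]
Peg 1: [2, 1]
Peg 2: [5, 4]
Peg 3: [3]

After move 8 (1->0):
Peg 0: [6, 1]
Peg 1: [2]
Peg 2: [5, 4]
Peg 3: [3]

After move 9 (0->2):
Peg 0: [6]
Peg 1: [2]
Peg 2: [5, 4, 1]
Peg 3: [3]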